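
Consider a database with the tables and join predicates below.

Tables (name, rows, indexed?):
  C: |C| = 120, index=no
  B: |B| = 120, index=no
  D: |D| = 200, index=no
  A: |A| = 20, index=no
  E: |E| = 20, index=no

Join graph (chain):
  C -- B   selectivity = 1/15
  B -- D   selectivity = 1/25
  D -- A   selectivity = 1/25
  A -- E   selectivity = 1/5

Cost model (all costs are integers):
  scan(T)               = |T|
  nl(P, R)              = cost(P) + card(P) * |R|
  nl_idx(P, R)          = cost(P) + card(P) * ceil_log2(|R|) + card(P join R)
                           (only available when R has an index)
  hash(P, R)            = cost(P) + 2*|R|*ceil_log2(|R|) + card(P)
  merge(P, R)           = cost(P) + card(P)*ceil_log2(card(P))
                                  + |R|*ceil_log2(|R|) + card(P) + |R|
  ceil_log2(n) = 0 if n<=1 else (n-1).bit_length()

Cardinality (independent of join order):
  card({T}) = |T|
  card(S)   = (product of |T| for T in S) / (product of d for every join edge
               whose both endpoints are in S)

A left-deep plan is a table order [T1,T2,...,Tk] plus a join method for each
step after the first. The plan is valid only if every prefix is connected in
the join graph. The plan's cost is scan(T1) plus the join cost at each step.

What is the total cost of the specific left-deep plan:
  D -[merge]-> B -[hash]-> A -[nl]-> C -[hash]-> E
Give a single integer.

102624

step 1: scan D: cost=200, card=200
step 2: join B via merge
    card(P join B) = 200*120/(25) = 960
    cost = 200 + 200*8 + 120*7 + 200 + 120 = 2960
step 3: join A via hash
    card(P join A) = 960*20/(25) = 768
    cost = 2960 + 2*20*5 + 960 = 4120
step 4: join C via nl
    card(P join C) = 768*120/(15) = 6144
    cost = 4120 + 768*120 = 96280
step 5: join E via hash
    card(P join E) = 6144*20/(5) = 24576
    cost = 96280 + 2*20*5 + 6144 = 102624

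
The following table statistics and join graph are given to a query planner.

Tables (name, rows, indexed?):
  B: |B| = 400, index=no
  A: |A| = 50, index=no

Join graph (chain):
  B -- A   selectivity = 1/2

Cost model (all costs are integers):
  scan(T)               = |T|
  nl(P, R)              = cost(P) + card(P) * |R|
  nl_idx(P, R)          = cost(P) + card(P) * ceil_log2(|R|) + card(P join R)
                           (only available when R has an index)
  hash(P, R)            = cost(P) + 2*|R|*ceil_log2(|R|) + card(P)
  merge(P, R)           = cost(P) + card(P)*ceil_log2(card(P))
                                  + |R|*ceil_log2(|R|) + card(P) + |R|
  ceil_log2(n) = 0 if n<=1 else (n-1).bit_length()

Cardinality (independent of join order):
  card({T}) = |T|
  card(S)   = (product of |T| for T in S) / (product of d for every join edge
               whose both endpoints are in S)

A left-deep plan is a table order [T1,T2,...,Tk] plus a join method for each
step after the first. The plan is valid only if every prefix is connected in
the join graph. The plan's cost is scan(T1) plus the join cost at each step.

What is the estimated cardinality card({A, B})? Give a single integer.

Tables in S: A(50), B(400)
Edges inside S: B-A(d=2)
numerator = 50 * 400 = 20000
denominator = 2 = 2
card(S) = 20000 / 2 = 10000

10000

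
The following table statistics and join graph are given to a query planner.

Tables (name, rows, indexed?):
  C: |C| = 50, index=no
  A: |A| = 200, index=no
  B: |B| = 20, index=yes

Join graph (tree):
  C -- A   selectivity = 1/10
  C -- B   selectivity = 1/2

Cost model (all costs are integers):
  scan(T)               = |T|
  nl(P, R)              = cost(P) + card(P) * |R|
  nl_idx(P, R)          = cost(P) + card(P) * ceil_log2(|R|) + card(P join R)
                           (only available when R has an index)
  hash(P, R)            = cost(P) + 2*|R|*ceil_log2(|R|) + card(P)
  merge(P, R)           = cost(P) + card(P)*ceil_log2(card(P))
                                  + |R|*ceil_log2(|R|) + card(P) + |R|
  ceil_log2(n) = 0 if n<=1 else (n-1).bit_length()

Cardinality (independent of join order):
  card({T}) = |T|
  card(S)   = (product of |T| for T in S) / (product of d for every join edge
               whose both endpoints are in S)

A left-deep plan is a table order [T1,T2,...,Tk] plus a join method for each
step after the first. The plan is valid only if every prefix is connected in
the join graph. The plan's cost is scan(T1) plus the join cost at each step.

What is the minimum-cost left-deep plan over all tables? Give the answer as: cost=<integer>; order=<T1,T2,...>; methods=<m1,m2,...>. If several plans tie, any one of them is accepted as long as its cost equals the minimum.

Selinger DP (subsets sized 1..n):
  {C}: scan cost=50, card=50
  {A}: scan cost=200, card=200
  {B}: scan cost=20, card=20
  {AC}: card=1000; try (C,hash)→1000, (A,merge)→2200, (C,merge)→2350, (A,hash)→3300, (A,nl)→10050, (C,nl)→10200; best=1000 via (C,hash)
  {BC}: card=500; try (B,hash)→300, (C,merge)→490, (B,merge)→520, (C,hash)→640, (B,nl_idx)→800, (C,nl)→1020 …(+1); best=300 via (B,hash)
  {ABC}: card=10000; try (B,hash)→2200, (A,hash)→4000, (A,merge)→7100, (B,merge)→12120, (B,nl_idx)→16000, (B,nl)→21000 …(+1); best=2200 via (B,hash)

cost=2200; order=A,C,B; methods=hash,hash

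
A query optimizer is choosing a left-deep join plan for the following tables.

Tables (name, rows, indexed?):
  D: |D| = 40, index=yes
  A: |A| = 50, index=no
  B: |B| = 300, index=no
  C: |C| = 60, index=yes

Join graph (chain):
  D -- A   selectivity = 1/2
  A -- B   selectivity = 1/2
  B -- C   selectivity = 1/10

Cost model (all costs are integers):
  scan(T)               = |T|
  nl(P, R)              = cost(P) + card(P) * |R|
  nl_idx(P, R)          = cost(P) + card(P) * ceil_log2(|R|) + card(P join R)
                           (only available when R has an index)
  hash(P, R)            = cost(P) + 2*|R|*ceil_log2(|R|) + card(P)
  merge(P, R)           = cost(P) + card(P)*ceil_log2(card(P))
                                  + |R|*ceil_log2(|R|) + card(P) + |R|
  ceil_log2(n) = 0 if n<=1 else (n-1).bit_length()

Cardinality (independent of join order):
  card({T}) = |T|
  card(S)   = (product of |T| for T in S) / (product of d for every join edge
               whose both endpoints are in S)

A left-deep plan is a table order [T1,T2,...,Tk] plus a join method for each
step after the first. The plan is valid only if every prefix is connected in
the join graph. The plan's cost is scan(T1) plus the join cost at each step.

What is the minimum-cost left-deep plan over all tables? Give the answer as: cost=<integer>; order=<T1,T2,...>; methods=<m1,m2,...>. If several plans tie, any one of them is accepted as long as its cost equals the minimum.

Selinger DP (subsets sized 1..n):
  {D}: scan cost=40, card=40
  {A}: scan cost=50, card=50
  {B}: scan cost=300, card=300
  {C}: scan cost=60, card=60
  {AD}: card=1000; try (D,hash)→580, (A,merge)→670, (D,merge)→680, (A,hash)→680, (D,nl_idx)→1350, (A,nl)→2040 …(+1); best=580 via (D,hash)
  {AB}: card=7500; try (A,hash)→1200, (B,merge)→3400, (A,merge)→3650, (B,hash)→5500, (B,nl)→15050, (A,nl)→15300; best=1200 via (A,hash)
  {BC}: card=1800; try (C,hash)→1320, (B,merge)→3480, (C,merge)→3720, (C,nl_idx)→3900, (B,hash)→5520, (B,nl)→18060 …(+1); best=1320 via (C,hash)
  {ABD}: card=150000; try (B,hash)→6980, (D,hash)→9180, (B,merge)→14580, (D,merge)→106480, (D,nl_idx)→196200, (B,nl)→300580 …(+1); best=6980 via (B,hash)
  {ABC}: card=45000; try (A,hash)→3720, (C,hash)→9420, (A,merge)→23270, (C,nl_idx)→91200, (A,nl)→91320, (C,merge)→106620 …(+1); best=3720 via (A,hash)
  {ABCD}: card=900000; try (D,hash)→49200, (C,hash)→157700, (D,merge)→769000, (D,nl_idx)→1173720, (D,nl)→1803720, (C,nl_idx)→1806980 …(+2); best=49200 via (D,hash)

cost=49200; order=B,C,A,D; methods=hash,hash,hash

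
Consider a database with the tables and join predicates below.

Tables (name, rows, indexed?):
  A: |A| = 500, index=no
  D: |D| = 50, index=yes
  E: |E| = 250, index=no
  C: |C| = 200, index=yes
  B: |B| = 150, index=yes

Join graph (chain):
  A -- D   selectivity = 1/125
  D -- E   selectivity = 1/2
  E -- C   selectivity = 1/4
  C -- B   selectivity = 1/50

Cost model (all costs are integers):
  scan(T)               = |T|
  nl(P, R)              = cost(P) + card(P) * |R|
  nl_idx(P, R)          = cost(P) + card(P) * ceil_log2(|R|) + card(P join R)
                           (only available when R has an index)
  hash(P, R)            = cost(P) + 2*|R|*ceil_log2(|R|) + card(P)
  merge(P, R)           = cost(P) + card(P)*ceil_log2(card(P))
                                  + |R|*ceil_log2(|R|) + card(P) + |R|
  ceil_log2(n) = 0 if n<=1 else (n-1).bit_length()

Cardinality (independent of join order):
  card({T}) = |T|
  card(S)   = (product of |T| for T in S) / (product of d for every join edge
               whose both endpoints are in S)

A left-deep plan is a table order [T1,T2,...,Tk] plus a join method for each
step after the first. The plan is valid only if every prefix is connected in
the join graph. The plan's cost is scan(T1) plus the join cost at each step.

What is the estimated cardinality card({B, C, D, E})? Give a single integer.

937500

Tables in S: B(150), C(200), D(50), E(250)
Edges inside S: D-E(d=2), E-C(d=4), C-B(d=50)
numerator = 150 * 200 * 50 * 250 = 375000000
denominator = 2 * 4 * 50 = 400
card(S) = 375000000 / 400 = 937500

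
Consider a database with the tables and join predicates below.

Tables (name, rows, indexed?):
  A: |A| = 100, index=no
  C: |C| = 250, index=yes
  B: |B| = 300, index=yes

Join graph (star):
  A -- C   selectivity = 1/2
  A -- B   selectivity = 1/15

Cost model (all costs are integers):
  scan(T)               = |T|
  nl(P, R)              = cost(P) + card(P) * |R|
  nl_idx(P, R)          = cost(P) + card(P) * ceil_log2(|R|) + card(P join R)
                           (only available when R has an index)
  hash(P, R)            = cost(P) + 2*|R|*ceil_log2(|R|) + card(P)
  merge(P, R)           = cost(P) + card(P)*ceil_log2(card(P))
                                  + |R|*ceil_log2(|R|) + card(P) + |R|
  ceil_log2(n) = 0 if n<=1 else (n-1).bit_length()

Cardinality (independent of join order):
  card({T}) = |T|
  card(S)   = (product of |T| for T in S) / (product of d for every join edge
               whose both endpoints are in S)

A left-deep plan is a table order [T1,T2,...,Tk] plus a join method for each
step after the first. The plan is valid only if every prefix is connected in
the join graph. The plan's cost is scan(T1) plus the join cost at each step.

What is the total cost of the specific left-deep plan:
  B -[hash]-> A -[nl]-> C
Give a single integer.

step 1: scan B: cost=300, card=300
step 2: join A via hash
    card(P join A) = 300*100/(15) = 2000
    cost = 300 + 2*100*7 + 300 = 2000
step 3: join C via nl
    card(P join C) = 2000*250/(2) = 250000
    cost = 2000 + 2000*250 = 502000

502000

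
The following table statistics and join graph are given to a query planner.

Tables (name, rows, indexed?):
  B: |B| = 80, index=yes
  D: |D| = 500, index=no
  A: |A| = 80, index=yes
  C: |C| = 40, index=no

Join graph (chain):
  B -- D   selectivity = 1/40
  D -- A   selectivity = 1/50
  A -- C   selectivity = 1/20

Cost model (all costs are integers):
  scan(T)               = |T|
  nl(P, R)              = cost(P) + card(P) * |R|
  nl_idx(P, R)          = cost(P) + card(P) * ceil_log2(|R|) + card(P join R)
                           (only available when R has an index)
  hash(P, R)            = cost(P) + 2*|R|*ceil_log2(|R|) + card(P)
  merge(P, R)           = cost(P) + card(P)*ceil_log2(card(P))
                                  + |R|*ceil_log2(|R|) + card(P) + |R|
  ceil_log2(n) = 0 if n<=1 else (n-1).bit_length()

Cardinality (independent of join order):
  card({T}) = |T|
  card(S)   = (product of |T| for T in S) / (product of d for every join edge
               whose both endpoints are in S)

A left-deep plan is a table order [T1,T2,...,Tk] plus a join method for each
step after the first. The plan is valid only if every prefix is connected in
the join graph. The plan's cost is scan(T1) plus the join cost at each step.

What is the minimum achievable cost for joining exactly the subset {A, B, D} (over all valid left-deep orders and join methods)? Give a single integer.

Selinger DP over subsets of {A,B,D}:
  {B}: scan cost=80, card=80
  {D}: scan cost=500, card=500
  {A}: scan cost=80, card=80
  {BD}: card=1000; try (B,hash)→2120, (B,nl_idx)→5000, (D,merge)→5720, (B,merge)→6140, (D,hash)→9160, (D,nl)→40080 …(+1); best=2120 via (B,hash)
  {AD}: card=800; try (A,hash)→2120, (A,nl_idx)→4800, (D,merge)→5720, (A,merge)→6140, (D,hash)→9160, (D,nl)→40080 …(+1); best=2120 via (A,hash)
  {ABD}: card=1600; try (B,hash)→4040, (A,hash)→4240, (B,nl_idx)→9320, (A,nl_idx)→10720, (B,merge)→11560, (A,merge)→13760 …(+2); best=4040 via (B,hash)

4040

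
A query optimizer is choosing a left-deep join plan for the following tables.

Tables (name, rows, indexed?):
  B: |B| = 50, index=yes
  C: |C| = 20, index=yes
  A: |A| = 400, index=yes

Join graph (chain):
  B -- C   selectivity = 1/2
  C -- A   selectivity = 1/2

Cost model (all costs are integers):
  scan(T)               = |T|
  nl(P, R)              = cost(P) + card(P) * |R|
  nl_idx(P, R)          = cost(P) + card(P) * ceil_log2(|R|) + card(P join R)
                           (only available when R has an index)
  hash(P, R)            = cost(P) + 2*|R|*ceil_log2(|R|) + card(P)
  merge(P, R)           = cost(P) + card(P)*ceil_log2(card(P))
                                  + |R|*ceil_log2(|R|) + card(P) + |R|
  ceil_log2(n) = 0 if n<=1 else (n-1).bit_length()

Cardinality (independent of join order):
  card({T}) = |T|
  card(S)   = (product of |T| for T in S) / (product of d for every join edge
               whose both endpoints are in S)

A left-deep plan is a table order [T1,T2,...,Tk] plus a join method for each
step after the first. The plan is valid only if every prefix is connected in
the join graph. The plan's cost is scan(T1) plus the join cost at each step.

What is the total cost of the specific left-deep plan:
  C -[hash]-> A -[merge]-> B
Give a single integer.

step 1: scan C: cost=20, card=20
step 2: join A via hash
    card(P join A) = 20*400/(2) = 4000
    cost = 20 + 2*400*9 + 20 = 7240
step 3: join B via merge
    card(P join B) = 4000*50/(2) = 100000
    cost = 7240 + 4000*12 + 50*6 + 4000 + 50 = 59590

59590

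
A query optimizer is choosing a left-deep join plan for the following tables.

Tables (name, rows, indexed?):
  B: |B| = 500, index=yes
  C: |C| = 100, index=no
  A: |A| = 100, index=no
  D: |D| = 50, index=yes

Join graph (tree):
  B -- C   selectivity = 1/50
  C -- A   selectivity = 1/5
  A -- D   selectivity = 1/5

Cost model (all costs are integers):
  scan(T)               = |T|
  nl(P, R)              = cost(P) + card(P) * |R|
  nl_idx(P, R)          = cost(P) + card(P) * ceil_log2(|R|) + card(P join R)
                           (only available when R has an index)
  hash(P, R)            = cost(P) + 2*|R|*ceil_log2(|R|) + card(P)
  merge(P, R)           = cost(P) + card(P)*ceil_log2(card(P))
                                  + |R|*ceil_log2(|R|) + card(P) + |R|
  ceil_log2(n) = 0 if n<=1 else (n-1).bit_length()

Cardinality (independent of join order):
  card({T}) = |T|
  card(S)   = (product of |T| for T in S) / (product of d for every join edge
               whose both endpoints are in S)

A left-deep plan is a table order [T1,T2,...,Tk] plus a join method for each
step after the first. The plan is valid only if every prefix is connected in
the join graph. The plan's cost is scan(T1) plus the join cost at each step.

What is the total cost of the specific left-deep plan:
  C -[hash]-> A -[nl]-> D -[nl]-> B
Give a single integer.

step 1: scan C: cost=100, card=100
step 2: join A via hash
    card(P join A) = 100*100/(5) = 2000
    cost = 100 + 2*100*7 + 100 = 1600
step 3: join D via nl
    card(P join D) = 2000*50/(5) = 20000
    cost = 1600 + 2000*50 = 101600
step 4: join B via nl
    card(P join B) = 20000*500/(50) = 200000
    cost = 101600 + 20000*500 = 10101600

10101600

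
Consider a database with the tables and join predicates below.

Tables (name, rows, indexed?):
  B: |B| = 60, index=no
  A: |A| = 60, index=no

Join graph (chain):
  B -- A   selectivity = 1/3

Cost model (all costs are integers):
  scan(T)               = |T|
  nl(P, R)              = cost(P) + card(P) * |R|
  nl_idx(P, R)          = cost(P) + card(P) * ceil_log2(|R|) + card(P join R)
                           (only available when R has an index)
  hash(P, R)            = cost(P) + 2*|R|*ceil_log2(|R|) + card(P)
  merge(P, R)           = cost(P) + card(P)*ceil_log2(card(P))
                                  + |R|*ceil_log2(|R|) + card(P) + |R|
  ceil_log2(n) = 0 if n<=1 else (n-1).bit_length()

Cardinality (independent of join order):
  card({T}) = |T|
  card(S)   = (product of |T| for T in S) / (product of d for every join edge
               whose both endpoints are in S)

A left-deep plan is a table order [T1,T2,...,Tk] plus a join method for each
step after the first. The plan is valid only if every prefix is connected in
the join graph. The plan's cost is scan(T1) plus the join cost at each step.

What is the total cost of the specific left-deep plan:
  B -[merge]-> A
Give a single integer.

step 1: scan B: cost=60, card=60
step 2: join A via merge
    card(P join A) = 60*60/(3) = 1200
    cost = 60 + 60*6 + 60*6 + 60 + 60 = 900

900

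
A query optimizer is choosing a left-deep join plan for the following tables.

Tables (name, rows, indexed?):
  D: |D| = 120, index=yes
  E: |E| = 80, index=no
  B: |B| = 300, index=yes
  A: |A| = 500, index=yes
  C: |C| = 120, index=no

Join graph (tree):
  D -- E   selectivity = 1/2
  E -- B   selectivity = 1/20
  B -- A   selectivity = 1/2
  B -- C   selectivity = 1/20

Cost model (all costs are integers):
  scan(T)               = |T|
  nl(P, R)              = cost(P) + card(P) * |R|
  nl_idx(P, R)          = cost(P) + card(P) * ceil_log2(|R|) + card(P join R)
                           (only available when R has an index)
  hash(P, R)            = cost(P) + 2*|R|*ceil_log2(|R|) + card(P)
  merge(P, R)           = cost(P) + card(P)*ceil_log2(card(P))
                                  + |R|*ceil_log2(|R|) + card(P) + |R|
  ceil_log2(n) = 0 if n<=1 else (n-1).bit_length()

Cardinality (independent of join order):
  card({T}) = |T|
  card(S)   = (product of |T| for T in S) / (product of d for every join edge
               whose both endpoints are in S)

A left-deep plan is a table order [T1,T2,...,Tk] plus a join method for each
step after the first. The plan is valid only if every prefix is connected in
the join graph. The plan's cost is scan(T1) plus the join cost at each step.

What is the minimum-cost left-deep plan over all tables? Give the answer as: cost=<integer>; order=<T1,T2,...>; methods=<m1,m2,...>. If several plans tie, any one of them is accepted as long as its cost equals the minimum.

Selinger DP (subsets sized 1..n):
  {D}: scan cost=120, card=120
  {E}: scan cost=80, card=80
  {B}: scan cost=300, card=300
  {A}: scan cost=500, card=500
  {C}: scan cost=120, card=120
  {DE}: card=4800; try (E,hash)→1360, (D,merge)→1680, (E,merge)→1720, (D,hash)→1840, (D,nl_idx)→5440, (D,nl)→9680 …(+1); best=1360 via (E,hash)
  {BE}: card=1200; try (E,hash)→1720, (B,nl_idx)→2000, (B,merge)→3720, (E,merge)→3940, (B,hash)→5560, (B,nl)→24080 …(+1); best=1720 via (E,hash)
  {AB}: card=75000; try (B,hash)→6400, (A,merge)→8300, (B,merge)→8500, (A,hash)→9600, (A,nl_idx)→78000, (B,nl_idx)→80000 …(+2); best=6400 via (B,hash)
  {BC}: card=1800; try (C,hash)→2280, (B,nl_idx)→3000, (B,merge)→4080, (C,merge)→4260, (B,hash)→5640, (B,nl)→36120 …(+1); best=2280 via (C,hash)
  {BDE}: card=72000; try (D,hash)→4600, (B,hash)→11560, (D,merge)→17080, (B,merge)→71560, (D,nl_idx)→82120, (B,nl_idx)→116560 …(+2); best=4600 via (D,hash)
  {ABE}: card=300000; try (A,hash)→11920, (A,merge)→21120, (E,hash)→82520, (A,nl_idx)→312520, (A,nl)→601720, (E,merge)→1357040 …(+1); best=11920 via (A,hash)
  {BCE}: card=7200; try (C,hash)→4600, (E,hash)→5200, (C,merge)→17080, (E,merge)→24520, (C,nl)→145720, (E,nl)→146280; best=4600 via (C,hash)
  {ABC}: card=450000; try (A,hash)→13080, (A,merge)→28880, (C,hash)→83080, (A,nl_idx)→468480, (A,nl)→902280, (C,merge)→1357360 …(+1); best=13080 via (A,hash)
  {ABDE}: card=18000000; try (A,hash)→85600, (D,hash)→313600, (A,merge)→1305600, (D,merge)→6012880, (A,nl_idx)→18652600, (D,nl_idx)→20111920 …(+2); best=85600 via (A,hash)
  {BCDE}: card=432000; try (D,hash)→13480, (C,hash)→78280, (D,merge)→106360, (D,nl_idx)→487000, (D,nl)→868600, (C,merge)→1301560 …(+1); best=13480 via (D,hash)
  {ABCE}: card=1800000; try (A,hash)→20800, (A,merge)→110400, (C,hash)→313600, (E,hash)→464200, (A,nl_idx)→1869400, (A,nl)→3604600 …(+4); best=20800 via (A,hash)
  {ABCDE}: card=108000000; try (A,hash)→454480, (D,hash)→1822480, (A,merge)→8658480, (C,hash)→18087280, (D,merge)→39621760, (A,nl_idx)→111901480 …(+5); best=454480 via (A,hash)

cost=454480; order=B,E,C,D,A; methods=hash,hash,hash,hash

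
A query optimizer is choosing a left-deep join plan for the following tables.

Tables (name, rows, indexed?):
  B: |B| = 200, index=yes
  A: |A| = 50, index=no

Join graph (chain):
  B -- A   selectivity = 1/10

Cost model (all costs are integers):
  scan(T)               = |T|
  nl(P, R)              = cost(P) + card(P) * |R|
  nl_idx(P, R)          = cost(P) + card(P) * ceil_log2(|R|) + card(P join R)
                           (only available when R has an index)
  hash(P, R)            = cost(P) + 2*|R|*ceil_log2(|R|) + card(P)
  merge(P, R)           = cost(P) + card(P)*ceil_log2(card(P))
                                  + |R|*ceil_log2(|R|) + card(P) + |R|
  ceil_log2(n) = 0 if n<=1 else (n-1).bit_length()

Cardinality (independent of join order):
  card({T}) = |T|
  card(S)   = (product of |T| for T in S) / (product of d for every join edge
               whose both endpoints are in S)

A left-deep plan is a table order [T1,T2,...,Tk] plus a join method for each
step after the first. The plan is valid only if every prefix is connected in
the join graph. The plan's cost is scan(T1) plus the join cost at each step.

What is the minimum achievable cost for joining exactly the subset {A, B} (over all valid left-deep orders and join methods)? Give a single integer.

Selinger DP over subsets of {A,B}:
  {B}: scan cost=200, card=200
  {A}: scan cost=50, card=50
  {AB}: card=1000; try (A,hash)→1000, (B,nl_idx)→1450, (B,merge)→2200, (A,merge)→2350, (B,hash)→3300, (B,nl)→10050 …(+1); best=1000 via (A,hash)

1000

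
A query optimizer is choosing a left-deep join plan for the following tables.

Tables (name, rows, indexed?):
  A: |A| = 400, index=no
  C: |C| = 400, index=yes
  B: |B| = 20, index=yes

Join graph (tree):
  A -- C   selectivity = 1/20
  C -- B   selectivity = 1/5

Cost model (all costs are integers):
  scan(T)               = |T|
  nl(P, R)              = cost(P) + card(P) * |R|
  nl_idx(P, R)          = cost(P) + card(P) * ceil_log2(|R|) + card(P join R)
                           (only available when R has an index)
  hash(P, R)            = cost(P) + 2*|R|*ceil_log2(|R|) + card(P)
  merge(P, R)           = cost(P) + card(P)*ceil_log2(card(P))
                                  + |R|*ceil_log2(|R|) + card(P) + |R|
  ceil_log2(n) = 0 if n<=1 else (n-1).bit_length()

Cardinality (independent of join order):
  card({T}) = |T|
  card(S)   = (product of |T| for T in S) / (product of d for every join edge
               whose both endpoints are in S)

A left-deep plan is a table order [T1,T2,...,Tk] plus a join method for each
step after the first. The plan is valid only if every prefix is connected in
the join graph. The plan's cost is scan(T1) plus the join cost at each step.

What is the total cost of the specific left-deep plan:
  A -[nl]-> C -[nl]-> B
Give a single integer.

320400

step 1: scan A: cost=400, card=400
step 2: join C via nl
    card(P join C) = 400*400/(20) = 8000
    cost = 400 + 400*400 = 160400
step 3: join B via nl
    card(P join B) = 8000*20/(5) = 32000
    cost = 160400 + 8000*20 = 320400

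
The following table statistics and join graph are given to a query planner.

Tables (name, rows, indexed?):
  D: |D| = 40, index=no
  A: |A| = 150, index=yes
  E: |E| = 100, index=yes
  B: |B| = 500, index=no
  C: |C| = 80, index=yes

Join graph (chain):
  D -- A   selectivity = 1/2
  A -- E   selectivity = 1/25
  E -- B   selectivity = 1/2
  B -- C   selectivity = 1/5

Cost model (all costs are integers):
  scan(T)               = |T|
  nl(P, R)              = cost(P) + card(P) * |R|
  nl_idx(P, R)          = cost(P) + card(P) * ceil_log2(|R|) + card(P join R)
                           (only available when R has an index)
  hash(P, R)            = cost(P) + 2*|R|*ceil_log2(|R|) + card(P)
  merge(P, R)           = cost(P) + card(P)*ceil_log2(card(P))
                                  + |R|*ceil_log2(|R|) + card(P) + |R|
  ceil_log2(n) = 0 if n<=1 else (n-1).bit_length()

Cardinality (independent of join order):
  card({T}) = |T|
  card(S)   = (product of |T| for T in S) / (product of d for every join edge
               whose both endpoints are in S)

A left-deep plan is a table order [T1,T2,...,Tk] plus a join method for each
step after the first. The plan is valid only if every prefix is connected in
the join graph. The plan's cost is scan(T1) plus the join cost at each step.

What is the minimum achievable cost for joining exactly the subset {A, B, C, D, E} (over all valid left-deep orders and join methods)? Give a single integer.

Selinger DP over subsets of {A,B,C,D,E}:
  {D}: scan cost=40, card=40
  {A}: scan cost=150, card=150
  {E}: scan cost=100, card=100
  {B}: scan cost=500, card=500
  {C}: scan cost=80, card=80
  {AD}: card=3000; try (D,hash)→780, (A,merge)→1670, (D,merge)→1780, (A,hash)→2480, (A,nl_idx)→3360, (A,nl)→6040 …(+1); best=780 via (D,hash)
  {AE}: card=600; try (A,nl_idx)→1500, (E,hash)→1700, (E,nl_idx)→1800, (A,merge)→2250, (E,merge)→2300, (A,hash)→2600 …(+2); best=1500 via (A,nl_idx)
  {BE}: card=25000; try (E,hash)→2400, (B,merge)→5900, (E,merge)→6300, (B,hash)→9200, (E,nl_idx)→29000, (B,nl)→50100 …(+1); best=2400 via (E,hash)
  {BC}: card=8000; try (C,hash)→2120, (B,merge)→5720, (C,merge)→6140, (B,hash)→9160, (C,nl_idx)→12000, (B,nl)→40080 …(+1); best=2120 via (C,hash)
  {ADE}: card=12000; try (D,hash)→2580, (E,hash)→5180, (D,merge)→8380, (D,nl)→25500, (E,nl_idx)→33780, (E,merge)→40580 …(+1); best=2580 via (D,hash)
  {ABE}: card=150000; try (B,hash)→11100, (B,merge)→13100, (A,hash)→29800, (B,nl)→301500, (A,nl_idx)→352400, (A,merge)→403750 …(+1); best=11100 via (B,hash)
  {BCE}: card=400000; try (E,hash)→11520, (C,hash)→28520, (E,merge)→114920, (C,merge)→403040, (E,nl_idx)→458120, (C,nl_idx)→577400 …(+2); best=11520 via (E,hash)
  {ABDE}: card=3000000; try (B,hash)→23580, (D,hash)→161580, (B,merge)→187580, (D,merge)→2861380, (B,nl)→6002580, (D,nl)→6011100; best=23580 via (B,hash)
  {ABCE}: card=2400000; try (C,hash)→162220, (A,hash)→413920, (C,merge)→2861740, (C,nl_idx)→3461100, (A,nl_idx)→5611520, (A,merge)→8012870 …(+2); best=162220 via (C,hash)
  {ABCDE}: card=48000000; try (D,hash)→2562700, (C,hash)→3024700, (D,merge)→55362500, (C,nl_idx)→69023580, (C,merge)→69024220, (D,nl)→96162220 …(+1); best=2562700 via (D,hash)

2562700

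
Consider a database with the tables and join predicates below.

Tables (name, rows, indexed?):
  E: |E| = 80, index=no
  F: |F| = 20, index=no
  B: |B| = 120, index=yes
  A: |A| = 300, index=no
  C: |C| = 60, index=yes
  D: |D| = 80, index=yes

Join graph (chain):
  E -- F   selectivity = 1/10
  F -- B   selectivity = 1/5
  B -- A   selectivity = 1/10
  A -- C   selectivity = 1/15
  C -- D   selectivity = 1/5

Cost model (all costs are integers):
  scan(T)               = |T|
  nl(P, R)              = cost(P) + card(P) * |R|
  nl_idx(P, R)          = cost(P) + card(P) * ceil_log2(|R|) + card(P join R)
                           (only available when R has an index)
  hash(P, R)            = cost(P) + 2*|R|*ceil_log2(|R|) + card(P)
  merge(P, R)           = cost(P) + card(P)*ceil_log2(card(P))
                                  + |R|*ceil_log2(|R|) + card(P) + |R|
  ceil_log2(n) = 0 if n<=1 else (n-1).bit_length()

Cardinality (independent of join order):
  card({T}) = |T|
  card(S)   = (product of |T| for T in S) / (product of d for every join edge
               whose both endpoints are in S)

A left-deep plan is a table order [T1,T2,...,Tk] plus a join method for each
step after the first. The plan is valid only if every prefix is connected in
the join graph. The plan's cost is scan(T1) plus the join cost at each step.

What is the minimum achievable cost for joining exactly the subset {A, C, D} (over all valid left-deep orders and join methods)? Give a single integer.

Selinger DP over subsets of {A,C,D}:
  {A}: scan cost=300, card=300
  {C}: scan cost=60, card=60
  {D}: scan cost=80, card=80
  {AC}: card=1200; try (C,hash)→1320, (C,nl_idx)→3300, (A,merge)→3480, (C,merge)→3720, (A,hash)→5520, (A,nl)→18060 …(+1); best=1320 via (C,hash)
  {CD}: card=960; try (C,hash)→880, (D,merge)→1120, (C,merge)→1140, (D,hash)→1240, (D,nl_idx)→1440, (C,nl_idx)→1520 …(+2); best=880 via (C,hash)
  {ACD}: card=19200; try (D,hash)→3640, (A,hash)→7240, (A,merge)→14440, (D,merge)→16360, (D,nl_idx)→28920, (D,nl)→97320 …(+1); best=3640 via (D,hash)

3640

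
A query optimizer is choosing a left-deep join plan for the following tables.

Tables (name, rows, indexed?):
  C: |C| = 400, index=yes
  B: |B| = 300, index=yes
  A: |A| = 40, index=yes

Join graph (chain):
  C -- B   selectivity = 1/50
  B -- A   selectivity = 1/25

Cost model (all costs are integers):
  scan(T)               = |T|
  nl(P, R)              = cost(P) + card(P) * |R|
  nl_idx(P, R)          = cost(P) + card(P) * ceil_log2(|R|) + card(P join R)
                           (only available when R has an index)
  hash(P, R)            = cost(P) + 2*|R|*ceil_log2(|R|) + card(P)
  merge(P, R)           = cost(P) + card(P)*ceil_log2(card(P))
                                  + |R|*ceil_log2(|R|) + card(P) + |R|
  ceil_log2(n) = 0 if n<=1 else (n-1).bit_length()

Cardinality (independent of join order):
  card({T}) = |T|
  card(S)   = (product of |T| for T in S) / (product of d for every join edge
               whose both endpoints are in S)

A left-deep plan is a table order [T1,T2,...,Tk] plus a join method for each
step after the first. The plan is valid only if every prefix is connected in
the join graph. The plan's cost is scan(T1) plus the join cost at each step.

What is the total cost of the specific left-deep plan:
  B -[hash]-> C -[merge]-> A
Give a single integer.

step 1: scan B: cost=300, card=300
step 2: join C via hash
    card(P join C) = 300*400/(50) = 2400
    cost = 300 + 2*400*9 + 300 = 7800
step 3: join A via merge
    card(P join A) = 2400*40/(25) = 3840
    cost = 7800 + 2400*12 + 40*6 + 2400 + 40 = 39280

39280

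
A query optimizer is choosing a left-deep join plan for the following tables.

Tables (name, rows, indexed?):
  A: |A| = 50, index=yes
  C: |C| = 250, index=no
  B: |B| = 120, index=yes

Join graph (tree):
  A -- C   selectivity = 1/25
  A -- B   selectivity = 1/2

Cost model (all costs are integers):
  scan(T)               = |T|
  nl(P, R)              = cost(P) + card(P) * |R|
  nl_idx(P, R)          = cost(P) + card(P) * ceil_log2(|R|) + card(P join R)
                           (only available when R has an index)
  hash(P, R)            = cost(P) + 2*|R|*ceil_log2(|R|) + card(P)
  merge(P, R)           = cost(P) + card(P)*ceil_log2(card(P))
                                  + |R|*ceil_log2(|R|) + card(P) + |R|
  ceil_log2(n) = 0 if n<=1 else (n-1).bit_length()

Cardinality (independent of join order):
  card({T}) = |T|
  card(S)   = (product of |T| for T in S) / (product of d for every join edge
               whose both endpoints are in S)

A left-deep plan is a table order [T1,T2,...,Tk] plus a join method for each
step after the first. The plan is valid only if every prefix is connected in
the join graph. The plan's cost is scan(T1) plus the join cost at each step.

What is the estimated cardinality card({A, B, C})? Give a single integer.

Tables in S: A(50), B(120), C(250)
Edges inside S: A-C(d=25), A-B(d=2)
numerator = 50 * 120 * 250 = 1500000
denominator = 25 * 2 = 50
card(S) = 1500000 / 50 = 30000

30000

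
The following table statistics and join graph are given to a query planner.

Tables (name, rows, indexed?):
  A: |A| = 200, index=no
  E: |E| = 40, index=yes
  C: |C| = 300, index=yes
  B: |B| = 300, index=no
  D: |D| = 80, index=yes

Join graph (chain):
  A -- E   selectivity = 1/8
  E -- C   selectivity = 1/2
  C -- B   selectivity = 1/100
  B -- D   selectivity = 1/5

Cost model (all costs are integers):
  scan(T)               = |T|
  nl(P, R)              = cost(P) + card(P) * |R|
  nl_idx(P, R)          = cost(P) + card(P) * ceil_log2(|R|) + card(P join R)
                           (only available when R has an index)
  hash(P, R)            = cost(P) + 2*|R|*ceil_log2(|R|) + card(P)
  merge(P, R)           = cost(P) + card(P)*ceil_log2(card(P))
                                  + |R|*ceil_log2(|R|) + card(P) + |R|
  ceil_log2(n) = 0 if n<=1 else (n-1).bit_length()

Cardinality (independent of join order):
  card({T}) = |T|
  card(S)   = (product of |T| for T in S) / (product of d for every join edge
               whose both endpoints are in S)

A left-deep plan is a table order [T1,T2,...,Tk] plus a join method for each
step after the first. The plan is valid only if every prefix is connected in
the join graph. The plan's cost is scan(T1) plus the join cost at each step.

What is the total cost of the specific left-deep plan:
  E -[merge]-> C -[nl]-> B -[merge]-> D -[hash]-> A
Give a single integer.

step 1: scan E: cost=40, card=40
step 2: join C via merge
    card(P join C) = 40*300/(2) = 6000
    cost = 40 + 40*6 + 300*9 + 40 + 300 = 3320
step 3: join B via nl
    card(P join B) = 6000*300/(100) = 18000
    cost = 3320 + 6000*300 = 1803320
step 4: join D via merge
    card(P join D) = 18000*80/(5) = 288000
    cost = 1803320 + 18000*15 + 80*7 + 18000 + 80 = 2091960
step 5: join A via hash
    card(P join A) = 288000*200/(8) = 7200000
    cost = 2091960 + 2*200*8 + 288000 = 2383160

2383160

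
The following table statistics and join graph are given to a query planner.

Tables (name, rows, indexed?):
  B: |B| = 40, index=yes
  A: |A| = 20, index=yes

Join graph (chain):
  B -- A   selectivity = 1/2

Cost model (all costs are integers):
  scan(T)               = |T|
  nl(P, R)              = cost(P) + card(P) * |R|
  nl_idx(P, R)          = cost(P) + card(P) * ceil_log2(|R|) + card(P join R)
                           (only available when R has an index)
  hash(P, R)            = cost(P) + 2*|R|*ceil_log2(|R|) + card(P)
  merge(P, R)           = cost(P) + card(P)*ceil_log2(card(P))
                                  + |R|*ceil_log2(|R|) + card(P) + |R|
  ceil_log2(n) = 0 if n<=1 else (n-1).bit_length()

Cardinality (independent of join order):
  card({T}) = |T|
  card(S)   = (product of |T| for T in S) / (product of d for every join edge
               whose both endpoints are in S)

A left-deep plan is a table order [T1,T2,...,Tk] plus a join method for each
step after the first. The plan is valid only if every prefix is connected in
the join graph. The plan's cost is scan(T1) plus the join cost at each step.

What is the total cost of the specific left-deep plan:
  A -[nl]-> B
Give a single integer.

820

step 1: scan A: cost=20, card=20
step 2: join B via nl
    card(P join B) = 20*40/(2) = 400
    cost = 20 + 20*40 = 820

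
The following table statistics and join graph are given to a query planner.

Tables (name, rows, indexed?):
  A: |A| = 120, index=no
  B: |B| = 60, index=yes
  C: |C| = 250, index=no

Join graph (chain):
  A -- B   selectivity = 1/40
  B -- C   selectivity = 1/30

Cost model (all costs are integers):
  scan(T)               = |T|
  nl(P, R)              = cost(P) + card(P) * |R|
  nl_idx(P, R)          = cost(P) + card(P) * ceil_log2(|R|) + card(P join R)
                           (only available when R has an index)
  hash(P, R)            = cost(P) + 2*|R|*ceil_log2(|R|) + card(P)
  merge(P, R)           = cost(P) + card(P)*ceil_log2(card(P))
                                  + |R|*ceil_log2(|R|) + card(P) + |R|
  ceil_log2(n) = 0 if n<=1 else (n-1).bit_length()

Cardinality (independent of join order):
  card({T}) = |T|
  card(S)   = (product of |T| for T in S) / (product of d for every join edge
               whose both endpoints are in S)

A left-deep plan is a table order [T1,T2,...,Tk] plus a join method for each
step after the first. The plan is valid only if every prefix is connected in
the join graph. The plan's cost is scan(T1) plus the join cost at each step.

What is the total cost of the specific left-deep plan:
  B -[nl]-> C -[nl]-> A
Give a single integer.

step 1: scan B: cost=60, card=60
step 2: join C via nl
    card(P join C) = 60*250/(30) = 500
    cost = 60 + 60*250 = 15060
step 3: join A via nl
    card(P join A) = 500*120/(40) = 1500
    cost = 15060 + 500*120 = 75060

75060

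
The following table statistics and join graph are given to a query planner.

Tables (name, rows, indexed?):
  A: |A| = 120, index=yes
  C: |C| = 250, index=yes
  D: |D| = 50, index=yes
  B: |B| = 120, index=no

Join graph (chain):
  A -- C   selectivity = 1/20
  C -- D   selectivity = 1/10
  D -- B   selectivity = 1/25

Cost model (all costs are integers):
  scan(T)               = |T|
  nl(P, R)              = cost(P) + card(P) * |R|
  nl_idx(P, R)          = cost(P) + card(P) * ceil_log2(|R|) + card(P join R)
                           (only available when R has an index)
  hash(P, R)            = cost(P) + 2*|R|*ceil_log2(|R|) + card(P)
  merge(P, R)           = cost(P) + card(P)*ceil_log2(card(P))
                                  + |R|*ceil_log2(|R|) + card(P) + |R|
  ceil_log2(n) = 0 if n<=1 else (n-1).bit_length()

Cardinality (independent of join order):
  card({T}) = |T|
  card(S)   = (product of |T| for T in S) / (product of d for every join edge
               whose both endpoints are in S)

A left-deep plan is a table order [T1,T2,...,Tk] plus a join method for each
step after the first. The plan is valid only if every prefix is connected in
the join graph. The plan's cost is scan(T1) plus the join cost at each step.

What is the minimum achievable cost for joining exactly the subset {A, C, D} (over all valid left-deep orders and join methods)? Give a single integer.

Selinger DP over subsets of {A,C,D}:
  {A}: scan cost=120, card=120
  {C}: scan cost=250, card=250
  {D}: scan cost=50, card=50
  {AC}: card=1500; try (A,hash)→2180, (C,nl_idx)→2580, (C,merge)→3330, (A,merge)→3460, (A,nl_idx)→3500, (C,hash)→4240 …(+2); best=2180 via (A,hash)
  {CD}: card=1250; try (D,hash)→1100, (C,nl_idx)→1700, (C,merge)→2650, (D,merge)→2850, (D,nl_idx)→3000, (C,hash)→4100 …(+2); best=1100 via (D,hash)
  {ACD}: card=7500; try (A,hash)→4030, (D,hash)→4280, (A,merge)→17060, (A,nl_idx)→17350, (D,nl_idx)→18680, (D,merge)→20530 …(+2); best=4030 via (A,hash)

4030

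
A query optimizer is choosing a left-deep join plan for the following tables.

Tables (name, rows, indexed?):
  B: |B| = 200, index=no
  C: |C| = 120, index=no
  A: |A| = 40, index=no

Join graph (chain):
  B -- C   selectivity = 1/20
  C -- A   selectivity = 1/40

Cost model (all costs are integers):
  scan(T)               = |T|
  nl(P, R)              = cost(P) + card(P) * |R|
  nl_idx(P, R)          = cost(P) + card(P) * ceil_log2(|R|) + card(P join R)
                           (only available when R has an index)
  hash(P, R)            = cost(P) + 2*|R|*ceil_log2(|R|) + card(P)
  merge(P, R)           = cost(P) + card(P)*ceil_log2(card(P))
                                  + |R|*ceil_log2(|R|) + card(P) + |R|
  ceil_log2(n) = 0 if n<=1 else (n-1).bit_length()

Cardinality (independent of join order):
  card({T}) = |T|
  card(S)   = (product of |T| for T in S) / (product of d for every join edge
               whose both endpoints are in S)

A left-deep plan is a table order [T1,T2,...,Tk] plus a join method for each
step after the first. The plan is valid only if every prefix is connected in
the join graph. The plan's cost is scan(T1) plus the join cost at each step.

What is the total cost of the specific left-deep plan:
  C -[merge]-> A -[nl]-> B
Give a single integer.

step 1: scan C: cost=120, card=120
step 2: join A via merge
    card(P join A) = 120*40/(40) = 120
    cost = 120 + 120*7 + 40*6 + 120 + 40 = 1360
step 3: join B via nl
    card(P join B) = 120*200/(20) = 1200
    cost = 1360 + 120*200 = 25360

25360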